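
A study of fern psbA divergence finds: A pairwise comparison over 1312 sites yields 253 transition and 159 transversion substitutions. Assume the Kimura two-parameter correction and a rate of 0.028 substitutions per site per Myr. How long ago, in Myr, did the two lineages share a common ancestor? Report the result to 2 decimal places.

P = 253/1312 ≈ 0.192835 and Q = 159/1312 ≈ 0.121189.
Under the Kimura two-parameter model, d = −½ ln(1 − 2P − Q) − ¼ ln(1 − 2Q).
1 − 2P − Q = 0.493141, giving −½ ln(0.493141) = 0.353480.
1 − 2Q = 0.757622, giving −¼ ln(0.757622) = 0.069393.
d = 0.353480 + 0.069393 = 0.422873.
Under a molecular clock d = 2μt, so t = d/(2μ) = 0.422873 / (2 × 0.028) = 7.55 Myr.

7.55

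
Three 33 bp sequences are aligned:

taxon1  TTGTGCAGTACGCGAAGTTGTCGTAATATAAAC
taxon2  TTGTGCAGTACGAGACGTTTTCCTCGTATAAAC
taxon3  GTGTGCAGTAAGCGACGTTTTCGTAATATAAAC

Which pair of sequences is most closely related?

taxon1 and taxon3

taxon1–taxon2: 6/33 differ, p = 0.182, d = 0.208.
taxon1–taxon3: 4/33 differ, p = 0.121, d = 0.132.
taxon2–taxon3: 6/33 differ, p = 0.182, d = 0.208.
The smallest distance is between taxon1 and taxon3.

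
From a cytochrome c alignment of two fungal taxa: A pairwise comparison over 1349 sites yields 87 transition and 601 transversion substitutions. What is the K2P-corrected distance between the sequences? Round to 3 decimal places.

P = 87/1349 ≈ 0.064492 and Q = 601/1349 ≈ 0.445515.
Under the Kimura two-parameter model, d = −½ ln(1 − 2P − Q) − ¼ ln(1 − 2Q).
1 − 2P − Q = 0.425501, giving −½ ln(0.425501) = 0.427244.
1 − 2Q = 0.10897, giving −¼ ln(0.10897) = 0.554171.
d = 0.427244 + 0.554171 = 0.981415.

0.981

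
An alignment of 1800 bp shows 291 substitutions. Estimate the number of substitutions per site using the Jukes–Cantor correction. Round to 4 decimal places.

p = 291/1800 ≈ 0.161667.
d = −(3/4) ln(1 − 4p/3) = −0.75 ln(1 − 0.215556) = −0.75 ln(0.784444)
  = −0.75 × (-0.242780) = 0.182085 substitutions/site.

0.1821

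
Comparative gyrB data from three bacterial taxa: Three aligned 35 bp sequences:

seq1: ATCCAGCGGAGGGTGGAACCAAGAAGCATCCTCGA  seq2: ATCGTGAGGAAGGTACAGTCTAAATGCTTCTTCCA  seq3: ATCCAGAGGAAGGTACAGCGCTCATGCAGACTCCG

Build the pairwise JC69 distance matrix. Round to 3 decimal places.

d(seq1,seq2) = 0.572, d(seq1,seq3) = 0.572, d(seq2,seq3) = 0.458

seq1–seq2: 14/35 sites differ → p = 0.4, d = −0.75 ln(1 − 0.533333) = 0.571605 ≈ 0.572.
seq1–seq3: 14/35 sites differ → p = 0.4, d = −0.75 ln(1 − 0.533333) = 0.571605 ≈ 0.572.
seq2–seq3: 12/35 sites differ → p ≈ 0.342857, d = −0.75 ln(1 − 0.457143) = 0.458182 ≈ 0.458.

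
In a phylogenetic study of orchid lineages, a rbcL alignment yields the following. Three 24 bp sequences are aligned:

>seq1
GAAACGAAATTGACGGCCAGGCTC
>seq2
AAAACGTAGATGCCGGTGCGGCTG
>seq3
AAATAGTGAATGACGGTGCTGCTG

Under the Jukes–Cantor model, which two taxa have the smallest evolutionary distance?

seq2 and seq3

seq1–seq2: 9/24 differ, p = 0.375, d = 0.520.
seq1–seq3: 11/24 differ, p = 0.458, d = 0.708.
seq2–seq3: 6/24 differ, p = 0.250, d = 0.304.
The smallest distance is between seq2 and seq3.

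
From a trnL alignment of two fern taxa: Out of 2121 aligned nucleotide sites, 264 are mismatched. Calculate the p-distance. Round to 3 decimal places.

p = 264/2121 = 0.124469… ≈ 0.124 (to 3 d.p.).

0.124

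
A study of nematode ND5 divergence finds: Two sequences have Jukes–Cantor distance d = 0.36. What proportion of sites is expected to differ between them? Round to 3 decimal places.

p = (3/4)(1 − e^(−4d/3)) = 0.75 × (1 − e^(-0.48)) = 0.75 × (1 − 0.618783) = 0.285913.

0.286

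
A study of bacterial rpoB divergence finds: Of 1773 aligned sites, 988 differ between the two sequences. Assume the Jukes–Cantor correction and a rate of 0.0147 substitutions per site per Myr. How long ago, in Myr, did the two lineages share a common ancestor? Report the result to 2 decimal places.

p = 988/1773 ≈ 0.557248.
d = −(3/4) ln(1 − 4p/3) = −0.75 ln(1 − 0.742997) = −0.75 ln(0.257003)
  = −0.75 × (-1.358668) = 1.019001 substitutions/site.
Under a molecular clock d = 2μt, so t = d/(2μ) = 1.019001 / (2 × 0.0147) = 34.66 Myr.

34.66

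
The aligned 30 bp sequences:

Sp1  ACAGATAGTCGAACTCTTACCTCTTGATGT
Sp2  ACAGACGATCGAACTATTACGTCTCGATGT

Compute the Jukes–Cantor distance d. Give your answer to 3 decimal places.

The sequences differ at 6 of 30 sites (6, 7, 8, 16, 21, 25), so p = 6/30 = 0.2.
d = −(3/4) ln(1 − 4p/3) = −0.75 ln(1 − 0.266667) = −0.75 ln(0.733333)
  = −0.75 × (-0.310155) = 0.232616 substitutions/site.

0.233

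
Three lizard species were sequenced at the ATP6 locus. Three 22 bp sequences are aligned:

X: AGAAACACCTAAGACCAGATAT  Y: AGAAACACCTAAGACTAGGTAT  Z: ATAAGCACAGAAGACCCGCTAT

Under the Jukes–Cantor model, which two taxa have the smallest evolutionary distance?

X and Y

X–Y: 2/22 differ, p = 0.091, d = 0.097.
X–Z: 6/22 differ, p = 0.273, d = 0.339.
Y–Z: 7/22 differ, p = 0.318, d = 0.414.
The smallest distance is between X and Y.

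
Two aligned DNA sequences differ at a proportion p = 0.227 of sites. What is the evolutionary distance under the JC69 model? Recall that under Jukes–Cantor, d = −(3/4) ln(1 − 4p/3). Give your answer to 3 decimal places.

0.270

d = −(3/4) ln(1 − 4p/3) = −0.75 ln(1 − 0.302667) = −0.75 ln(0.697333)
  = −0.75 × (-0.360492) = 0.270369 substitutions/site.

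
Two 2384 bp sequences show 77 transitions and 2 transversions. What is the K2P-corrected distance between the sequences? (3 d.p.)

0.034

P = 77/2384 ≈ 0.032299 and Q = 2/2384 ≈ 0.000839.
Under the Kimura two-parameter model, d = −½ ln(1 − 2P − Q) − ¼ ln(1 − 2Q).
1 − 2P − Q = 0.934563, giving −½ ln(0.934563) = 0.033838.
1 − 2Q = 0.998322, giving −¼ ln(0.998322) = 0.000420.
d = 0.033838 + 0.000420 = 0.034258.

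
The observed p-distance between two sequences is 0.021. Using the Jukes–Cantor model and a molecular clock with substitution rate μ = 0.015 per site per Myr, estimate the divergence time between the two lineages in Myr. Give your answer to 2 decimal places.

0.71

d = −(3/4) ln(1 − 4p/3) = −0.75 ln(1 − 0.028) = −0.75 ln(0.972)
  = −0.75 × (-0.028399) = 0.021299 substitutions/site.
Under a molecular clock d = 2μt, so t = d/(2μ) = 0.021299 / (2 × 0.015) = 0.71 Myr.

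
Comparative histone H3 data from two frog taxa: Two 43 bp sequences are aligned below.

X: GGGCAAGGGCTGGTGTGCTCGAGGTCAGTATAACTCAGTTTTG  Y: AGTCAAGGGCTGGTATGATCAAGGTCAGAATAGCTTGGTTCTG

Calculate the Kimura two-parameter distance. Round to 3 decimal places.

0.289

Of 43 sites, 7 differences are transitions and 3 are transversions, so P = 7/43 ≈ 0.162791 and Q = 3/43 ≈ 0.069767.
Under the Kimura two-parameter model, d = −½ ln(1 − 2P − Q) − ¼ ln(1 − 2Q).
1 − 2P − Q = 0.604651, giving −½ ln(0.604651) = 0.251552.
1 − 2Q = 0.860466, giving −¼ ln(0.860466) = 0.037570.
d = 0.251552 + 0.037570 = 0.289122.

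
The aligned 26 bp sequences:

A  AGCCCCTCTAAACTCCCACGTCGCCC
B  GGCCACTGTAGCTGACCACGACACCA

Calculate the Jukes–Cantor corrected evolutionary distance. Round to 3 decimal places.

The sequences differ at 11 of 26 sites, so p = 11/26 ≈ 0.423077.
d = −(3/4) ln(1 − 4p/3) = −0.75 ln(1 − 0.564103) = −0.75 ln(0.435897)
  = −0.75 × (-0.830349) = 0.622762 substitutions/site.

0.623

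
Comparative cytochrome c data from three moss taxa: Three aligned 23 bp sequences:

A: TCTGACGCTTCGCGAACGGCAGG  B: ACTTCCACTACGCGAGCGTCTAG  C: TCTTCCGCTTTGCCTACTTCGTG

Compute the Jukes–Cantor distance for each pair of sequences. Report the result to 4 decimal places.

d(A,B) = 0.5532, d(A,C) = 0.5532, d(B,C) = 0.6501

A–B: 9/23 sites differ → p ≈ 0.391304, d = −0.75 ln(1 − 0.521739) = 0.553199 ≈ 0.5532.
A–C: 9/23 sites differ → p ≈ 0.391304, d = −0.75 ln(1 − 0.521739) = 0.553199 ≈ 0.5532.
B–C: 10/23 sites differ → p ≈ 0.434783, d = −0.75 ln(1 − 0.579711) = 0.650110 ≈ 0.6501.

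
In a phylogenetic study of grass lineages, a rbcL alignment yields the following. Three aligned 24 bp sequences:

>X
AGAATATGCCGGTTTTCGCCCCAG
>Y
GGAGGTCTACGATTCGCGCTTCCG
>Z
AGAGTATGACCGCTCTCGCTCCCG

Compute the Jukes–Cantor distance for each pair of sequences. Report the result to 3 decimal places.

d(X,Y) = 0.961, d(X,Z) = 0.369, d(Y,Z) = 0.608

X–Y: 13/24 sites differ → p ≈ 0.541667, d = −0.75 ln(1 − 0.722223) = 0.960702 ≈ 0.961.
X–Z: 7/24 sites differ → p ≈ 0.291667, d = −0.75 ln(1 − 0.388889) = 0.369358 ≈ 0.369.
Y–Z: 10/24 sites differ → p ≈ 0.416667, d = −0.75 ln(1 − 0.555556) = 0.608198 ≈ 0.608.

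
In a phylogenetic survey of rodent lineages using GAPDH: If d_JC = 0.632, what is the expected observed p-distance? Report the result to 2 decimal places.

p = (3/4)(1 − e^(−4d/3)) = 0.75 × (1 − e^(-0.842667)) = 0.75 × (1 − 0.430561) = 0.427079.

0.43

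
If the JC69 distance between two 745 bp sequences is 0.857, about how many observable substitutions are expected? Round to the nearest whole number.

381

Invert JC69: p = (3/4)(1 − e^(−4d/3)) = 0.75 × (1 − e^(-1.142667)) = 0.75 × (1 − 0.318967) = 0.510775.
Expected differing sites = pL ≈ 0.510775 × 745 = 380.527375 ≈ 381.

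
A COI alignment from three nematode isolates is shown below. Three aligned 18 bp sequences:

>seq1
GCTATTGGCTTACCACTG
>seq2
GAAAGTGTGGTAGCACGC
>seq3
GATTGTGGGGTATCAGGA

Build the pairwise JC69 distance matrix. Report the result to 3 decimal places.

seq1–seq2: 9/18 sites differ → p = 0.5, d = −0.75 ln(1 − 0.666667) = 0.823960 ≈ 0.824.
seq1–seq3: 9/18 sites differ → p = 0.5, d = −0.75 ln(1 − 0.666667) = 0.823960 ≈ 0.824.
seq2–seq3: 6/18 sites differ → p ≈ 0.333333, d = −0.75 ln(1 − 0.444444) = 0.440839 ≈ 0.441.

d(seq1,seq2) = 0.824, d(seq1,seq3) = 0.824, d(seq2,seq3) = 0.441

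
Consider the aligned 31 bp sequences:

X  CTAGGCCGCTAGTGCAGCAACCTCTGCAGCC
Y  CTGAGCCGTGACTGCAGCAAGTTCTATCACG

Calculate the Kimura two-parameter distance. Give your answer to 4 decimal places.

0.5719

Of 31 sites, 7 differences are transitions and 5 are transversions, so P = 7/31 ≈ 0.225806 and Q = 5/31 ≈ 0.16129.
Under the Kimura two-parameter model, d = −½ ln(1 − 2P − Q) − ¼ ln(1 − 2Q).
1 − 2P − Q = 0.387098, giving −½ ln(0.387098) = 0.474539.
1 − 2Q = 0.67742, giving −¼ ln(0.67742) = 0.097366.
d = 0.474539 + 0.097366 = 0.571905.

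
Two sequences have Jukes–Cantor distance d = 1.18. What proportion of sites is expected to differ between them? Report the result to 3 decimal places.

p = (3/4)(1 − e^(−4d/3)) = 0.75 × (1 − e^(-1.573333)) = 0.75 × (1 − 0.207353) = 0.594485.

0.594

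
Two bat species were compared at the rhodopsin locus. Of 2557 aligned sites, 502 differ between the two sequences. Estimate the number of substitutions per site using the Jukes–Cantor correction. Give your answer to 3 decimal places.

0.228

p = 502/2557 ≈ 0.196324.
d = −(3/4) ln(1 − 4p/3) = −0.75 ln(1 − 0.261765) = −0.75 ln(0.738235)
  = −0.75 × (-0.303493) = 0.227620 substitutions/site.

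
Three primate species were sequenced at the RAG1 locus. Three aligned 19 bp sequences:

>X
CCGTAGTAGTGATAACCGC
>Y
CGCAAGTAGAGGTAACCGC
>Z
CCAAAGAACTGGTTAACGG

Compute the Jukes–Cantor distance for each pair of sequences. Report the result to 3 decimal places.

d(X,Y) = 0.324, d(X,Z) = 0.618, d(Y,Z) = 0.618

X–Y: 5/19 sites differ → p ≈ 0.263158, d = −0.75 ln(1 − 0.350877) = 0.324100 ≈ 0.324.
X–Z: 8/19 sites differ → p ≈ 0.421053, d = −0.75 ln(1 − 0.561404) = 0.618132 ≈ 0.618.
Y–Z: 8/19 sites differ → p ≈ 0.421053, d = −0.75 ln(1 − 0.561404) = 0.618132 ≈ 0.618.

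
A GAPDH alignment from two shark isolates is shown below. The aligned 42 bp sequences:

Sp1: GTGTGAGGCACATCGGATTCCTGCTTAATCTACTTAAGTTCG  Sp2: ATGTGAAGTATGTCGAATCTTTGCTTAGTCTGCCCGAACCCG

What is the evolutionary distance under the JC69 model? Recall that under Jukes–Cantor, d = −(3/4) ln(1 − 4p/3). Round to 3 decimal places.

The sequences differ at 17 of 42 sites, so p = 17/42 ≈ 0.404762.
d = −(3/4) ln(1 − 4p/3) = −0.75 ln(1 − 0.539683) = −0.75 ln(0.460317)
  = −0.75 × (-0.775840) = 0.581880 substitutions/site.

0.582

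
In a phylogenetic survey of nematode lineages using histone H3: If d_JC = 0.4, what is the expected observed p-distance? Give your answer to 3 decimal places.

p = (3/4)(1 − e^(−4d/3)) = 0.75 × (1 − e^(-0.533333)) = 0.75 × (1 − 0.586646) = 0.310016.

0.310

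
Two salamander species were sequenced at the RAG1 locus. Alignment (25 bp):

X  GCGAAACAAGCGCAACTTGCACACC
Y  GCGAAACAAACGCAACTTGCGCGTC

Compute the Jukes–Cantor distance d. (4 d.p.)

The sequences differ at 4 of 25 sites (10, 21, 23, 24), so p = 4/25 = 0.16.
d = −(3/4) ln(1 − 4p/3) = −0.75 ln(1 − 0.213333) = −0.75 ln(0.786667)
  = −0.75 × (-0.239950) = 0.179963 substitutions/site.

0.1800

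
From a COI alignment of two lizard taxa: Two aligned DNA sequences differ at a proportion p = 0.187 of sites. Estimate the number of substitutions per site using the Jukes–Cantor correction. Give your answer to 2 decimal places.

0.22

d = −(3/4) ln(1 − 4p/3) = −0.75 ln(1 − 0.249333) = −0.75 ln(0.750667)
  = −0.75 × (-0.286793) = 0.215095 substitutions/site.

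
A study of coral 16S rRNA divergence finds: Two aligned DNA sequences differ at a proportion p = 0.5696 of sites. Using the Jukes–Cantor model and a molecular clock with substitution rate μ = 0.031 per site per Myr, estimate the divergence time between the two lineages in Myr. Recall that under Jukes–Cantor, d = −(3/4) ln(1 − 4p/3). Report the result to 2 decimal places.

17.24

d = −(3/4) ln(1 − 4p/3) = −0.75 ln(1 − 0.759467) = −0.75 ln(0.240533)
  = −0.75 × (-1.424898) = 1.068674 substitutions/site.
Under a molecular clock d = 2μt, so t = d/(2μ) = 1.068674 / (2 × 0.031) = 17.24 Myr.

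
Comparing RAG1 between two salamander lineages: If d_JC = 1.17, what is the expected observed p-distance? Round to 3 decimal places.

0.592

p = (3/4)(1 − e^(−4d/3)) = 0.75 × (1 − e^(-1.56)) = 0.75 × (1 − 0.210136) = 0.592398.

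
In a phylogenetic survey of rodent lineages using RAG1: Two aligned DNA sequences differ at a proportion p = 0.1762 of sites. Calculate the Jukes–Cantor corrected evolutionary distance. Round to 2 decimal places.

d = −(3/4) ln(1 − 4p/3) = −0.75 ln(1 − 0.234933) = −0.75 ln(0.765067)
  = −0.75 × (-0.267792) = 0.200844 substitutions/site.

0.20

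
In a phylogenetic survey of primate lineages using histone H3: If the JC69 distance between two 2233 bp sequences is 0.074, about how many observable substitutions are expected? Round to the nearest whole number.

Invert JC69: p = (3/4)(1 − e^(−4d/3)) = 0.75 × (1 − e^(-0.098667)) = 0.75 × (1 − 0.906044) = 0.070467.
Expected differing sites = pL ≈ 0.070467 × 2233 = 157.352811 ≈ 157.

157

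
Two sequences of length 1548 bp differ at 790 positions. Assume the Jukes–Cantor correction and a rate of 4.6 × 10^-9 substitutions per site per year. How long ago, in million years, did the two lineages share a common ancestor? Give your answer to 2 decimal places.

p = 790/1548 ≈ 0.510336.
d = −(3/4) ln(1 − 4p/3) = −0.75 ln(1 − 0.680448) = −0.75 ln(0.319552)
  = −0.75 × (-1.140835) = 0.855626 substitutions/site.
Under a molecular clock d = 2μt, so t = d/(2μ) = 0.855626 / (2 × 4.6 × 10^-9) = 93.00 million years.

93.00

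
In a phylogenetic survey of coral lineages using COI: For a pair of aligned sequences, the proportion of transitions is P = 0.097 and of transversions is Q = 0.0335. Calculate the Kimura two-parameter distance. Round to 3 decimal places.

Under the Kimura two-parameter model, d = −½ ln(1 − 2P − Q) − ¼ ln(1 − 2Q).
1 − 2P − Q = 0.7725, giving −½ ln(0.7725) = 0.129062.
1 − 2Q = 0.933, giving −¼ ln(0.933) = 0.017338.
d = 0.129062 + 0.017338 = 0.146400.

0.146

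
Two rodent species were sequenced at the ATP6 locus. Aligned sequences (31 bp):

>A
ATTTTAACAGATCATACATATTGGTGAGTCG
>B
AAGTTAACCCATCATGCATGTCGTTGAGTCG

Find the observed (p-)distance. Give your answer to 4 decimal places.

The sequences differ at 8 of 31 positions (sites 2, 3, 9, 10, 16, 20, 22, 24).
p = 8/31 = 0.258064… ≈ 0.2581 (to 4 d.p.).

0.2581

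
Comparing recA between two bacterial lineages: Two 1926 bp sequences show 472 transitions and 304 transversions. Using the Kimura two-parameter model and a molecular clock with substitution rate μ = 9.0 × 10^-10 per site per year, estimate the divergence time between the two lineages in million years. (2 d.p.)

P = 472/1926 ≈ 0.245067 and Q = 304/1926 ≈ 0.15784.
Under the Kimura two-parameter model, d = −½ ln(1 − 2P − Q) − ¼ ln(1 − 2Q).
1 − 2P − Q = 0.352026, giving −½ ln(0.352026) = 0.522025.
1 − 2Q = 0.68432, giving −¼ ln(0.68432) = 0.094832.
d = 0.522025 + 0.094832 = 0.616857.
Under a molecular clock d = 2μt, so t = d/(2μ) = 0.616857 / (2 × 9.0 × 10^-10) = 342.70 million years.

342.70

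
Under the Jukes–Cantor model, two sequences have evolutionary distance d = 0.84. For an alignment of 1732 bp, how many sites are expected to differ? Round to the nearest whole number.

Invert JC69: p = (3/4)(1 − e^(−4d/3)) = 0.75 × (1 − e^(-1.12)) = 0.75 × (1 − 0.326280) = 0.505290.
Expected differing sites = pL ≈ 0.505290 × 1732 = 875.16228 ≈ 875.

875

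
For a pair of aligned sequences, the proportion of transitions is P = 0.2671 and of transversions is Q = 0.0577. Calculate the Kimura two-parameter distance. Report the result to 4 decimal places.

Under the Kimura two-parameter model, d = −½ ln(1 − 2P − Q) − ¼ ln(1 − 2Q).
1 − 2P − Q = 0.4081, giving −½ ln(0.4081) = 0.448122.
1 − 2Q = 0.8846, giving −¼ ln(0.8846) = 0.030655.
d = 0.448122 + 0.030655 = 0.478777.

0.4788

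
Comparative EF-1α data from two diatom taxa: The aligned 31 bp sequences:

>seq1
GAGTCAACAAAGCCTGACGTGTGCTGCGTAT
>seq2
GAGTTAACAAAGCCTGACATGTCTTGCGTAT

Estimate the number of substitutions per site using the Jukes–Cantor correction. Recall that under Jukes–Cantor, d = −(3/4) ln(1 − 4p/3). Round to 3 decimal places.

The sequences differ at 4 of 31 sites (5, 19, 23, 24), so p = 4/31 ≈ 0.129032.
d = −(3/4) ln(1 − 4p/3) = −0.75 ln(1 − 0.172043) = −0.75 ln(0.827957)
  = −0.75 × (-0.188794) = 0.141596 substitutions/site.

0.142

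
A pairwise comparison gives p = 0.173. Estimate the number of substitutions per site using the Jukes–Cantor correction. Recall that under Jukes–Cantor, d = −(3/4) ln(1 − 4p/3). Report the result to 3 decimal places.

0.197

d = −(3/4) ln(1 − 4p/3) = −0.75 ln(1 − 0.230667) = −0.75 ln(0.769333)
  = −0.75 × (-0.262231) = 0.196673 substitutions/site.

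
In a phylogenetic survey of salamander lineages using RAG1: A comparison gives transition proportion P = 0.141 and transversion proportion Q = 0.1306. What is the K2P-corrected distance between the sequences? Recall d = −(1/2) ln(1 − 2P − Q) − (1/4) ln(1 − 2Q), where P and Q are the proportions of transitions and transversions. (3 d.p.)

0.342

Under the Kimura two-parameter model, d = −½ ln(1 − 2P − Q) − ¼ ln(1 − 2Q).
1 − 2P − Q = 0.5874, giving −½ ln(0.5874) = 0.266025.
1 − 2Q = 0.7388, giving −¼ ln(0.7388) = 0.075682.
d = 0.266025 + 0.075682 = 0.341707.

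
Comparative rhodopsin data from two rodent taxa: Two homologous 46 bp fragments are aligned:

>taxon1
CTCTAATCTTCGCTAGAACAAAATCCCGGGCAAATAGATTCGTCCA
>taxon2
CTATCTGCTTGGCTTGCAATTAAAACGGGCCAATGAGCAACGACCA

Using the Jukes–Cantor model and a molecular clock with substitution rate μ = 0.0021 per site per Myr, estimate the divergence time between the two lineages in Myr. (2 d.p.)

The sequences differ at 20 of 46 sites, so p = 20/46 ≈ 0.434783.
d = −(3/4) ln(1 − 4p/3) = −0.75 ln(1 − 0.579711) = −0.75 ln(0.420289)
  = −0.75 × (-0.866813) = 0.650110 substitutions/site.
Under a molecular clock d = 2μt, so t = d/(2μ) = 0.650110 / (2 × 0.0021) = 154.79 Myr.

154.79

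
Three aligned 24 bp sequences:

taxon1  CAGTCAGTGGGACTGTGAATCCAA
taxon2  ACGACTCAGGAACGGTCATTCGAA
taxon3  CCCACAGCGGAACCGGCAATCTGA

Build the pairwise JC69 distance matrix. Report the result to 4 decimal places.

taxon1–taxon2: 11/24 sites differ → p ≈ 0.458333, d = −0.75 ln(1 − 0.611111) = 0.708346 ≈ 0.7083.
taxon1–taxon3: 10/24 sites differ → p ≈ 0.416667, d = −0.75 ln(1 − 0.555556) = 0.608198 ≈ 0.6082.
taxon2–taxon3: 10/24 sites differ → p ≈ 0.416667, d = −0.75 ln(1 − 0.555556) = 0.608198 ≈ 0.6082.

d(taxon1,taxon2) = 0.7083, d(taxon1,taxon3) = 0.6082, d(taxon2,taxon3) = 0.6082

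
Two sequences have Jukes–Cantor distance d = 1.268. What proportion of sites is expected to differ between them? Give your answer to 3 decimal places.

p = (3/4)(1 − e^(−4d/3)) = 0.75 × (1 − e^(-1.690667)) = 0.75 × (1 − 0.184396) = 0.611703.

0.612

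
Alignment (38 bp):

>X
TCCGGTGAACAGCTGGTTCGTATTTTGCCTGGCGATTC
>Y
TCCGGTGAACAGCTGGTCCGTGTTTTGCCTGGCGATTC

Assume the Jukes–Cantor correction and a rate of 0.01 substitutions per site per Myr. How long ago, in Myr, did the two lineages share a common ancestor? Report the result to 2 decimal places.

The sequences differ at 2 of 38 sites (18, 22), so p = 2/38 ≈ 0.052632.
d = −(3/4) ln(1 − 4p/3) = −0.75 ln(1 − 0.070176) = −0.75 ln(0.929824)
  = −0.75 × (-0.072760) = 0.054570 substitutions/site.
Under a molecular clock d = 2μt, so t = d/(2μ) = 0.054570 / (2 × 0.01) = 2.73 Myr.

2.73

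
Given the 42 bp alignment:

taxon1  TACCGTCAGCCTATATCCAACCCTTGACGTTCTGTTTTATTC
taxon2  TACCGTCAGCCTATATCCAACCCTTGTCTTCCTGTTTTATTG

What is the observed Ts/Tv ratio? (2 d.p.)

0.33

Transitions are A↔G and C↔T; transversions are all other mismatches.
Transitions: 1. Transversions: 3.
R = 1/3 = 0.333333… ≈ 0.33 (to 2 d.p.).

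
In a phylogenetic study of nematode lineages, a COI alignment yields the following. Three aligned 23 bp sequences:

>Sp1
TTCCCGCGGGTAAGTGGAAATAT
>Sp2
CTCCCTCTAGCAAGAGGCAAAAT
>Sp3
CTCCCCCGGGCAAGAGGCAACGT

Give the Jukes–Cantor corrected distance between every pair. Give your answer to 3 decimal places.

d(Sp1,Sp2) = 0.467, d(Sp1,Sp3) = 0.390, d(Sp2,Sp3) = 0.257

Sp1–Sp2: 8/23 sites differ → p ≈ 0.347826, d = −0.75 ln(1 − 0.463768) = 0.467391 ≈ 0.467.
Sp1–Sp3: 7/23 sites differ → p ≈ 0.304348, d = −0.75 ln(1 − 0.405797) = 0.390401 ≈ 0.390.
Sp2–Sp3: 5/23 sites differ → p ≈ 0.217391, d = −0.75 ln(1 − 0.289855) = 0.256715 ≈ 0.257.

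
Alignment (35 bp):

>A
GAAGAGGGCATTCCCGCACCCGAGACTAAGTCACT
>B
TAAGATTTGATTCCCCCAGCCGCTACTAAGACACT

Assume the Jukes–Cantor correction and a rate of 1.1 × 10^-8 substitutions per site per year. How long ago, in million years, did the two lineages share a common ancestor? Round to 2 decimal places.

The sequences differ at 10 of 35 sites (1, 6, 7, 8, 9, 16, 19, 23, 24, 31), so p = 10/35 ≈ 0.285714.
d = −(3/4) ln(1 − 4p/3) = −0.75 ln(1 − 0.380952) = −0.75 ln(0.619048)
  = −0.75 × (-0.479572) = 0.359679 substitutions/site.
Under a molecular clock d = 2μt, so t = d/(2μ) = 0.359679 / (2 × 1.1 × 10^-8) = 16.35 million years.

16.35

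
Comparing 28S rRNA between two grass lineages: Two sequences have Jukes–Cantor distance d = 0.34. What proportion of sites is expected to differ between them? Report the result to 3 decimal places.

p = (3/4)(1 − e^(−4d/3)) = 0.75 × (1 − e^(-0.453333)) = 0.75 × (1 − 0.635506) = 0.273371.

0.273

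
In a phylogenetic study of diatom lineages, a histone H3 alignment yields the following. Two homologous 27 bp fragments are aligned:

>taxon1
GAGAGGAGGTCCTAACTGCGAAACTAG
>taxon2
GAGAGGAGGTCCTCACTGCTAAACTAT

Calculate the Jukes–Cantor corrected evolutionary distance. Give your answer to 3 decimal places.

The sequences differ at 3 of 27 sites (14, 20, 27), so p = 3/27 ≈ 0.111111.
d = −(3/4) ln(1 − 4p/3) = −0.75 ln(1 − 0.148148) = −0.75 ln(0.851852)
  = −0.75 × (-0.160342) = 0.120257 substitutions/site.

0.120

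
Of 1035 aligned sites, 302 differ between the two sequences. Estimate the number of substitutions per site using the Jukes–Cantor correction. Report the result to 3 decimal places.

p = 302/1035 ≈ 0.291787.
d = −(3/4) ln(1 − 4p/3) = −0.75 ln(1 − 0.389049) = −0.75 ln(0.610951)
  = −0.75 × (-0.492739) = 0.369554 substitutions/site.

0.370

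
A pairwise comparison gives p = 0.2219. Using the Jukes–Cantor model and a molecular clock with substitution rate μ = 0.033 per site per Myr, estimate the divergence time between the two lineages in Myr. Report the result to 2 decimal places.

d = −(3/4) ln(1 − 4p/3) = −0.75 ln(1 − 0.295867) = −0.75 ln(0.704133)
  = −0.75 × (-0.350788) = 0.263091 substitutions/site.
Under a molecular clock d = 2μt, so t = d/(2μ) = 0.263091 / (2 × 0.033) = 3.99 Myr.

3.99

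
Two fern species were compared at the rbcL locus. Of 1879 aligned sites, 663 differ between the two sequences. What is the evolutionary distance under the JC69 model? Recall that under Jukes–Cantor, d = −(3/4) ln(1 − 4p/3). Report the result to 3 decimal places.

0.477

p = 663/1879 ≈ 0.352847.
d = −(3/4) ln(1 − 4p/3) = −0.75 ln(1 − 0.470463) = −0.75 ln(0.529537)
  = −0.75 × (-0.635752) = 0.476814 substitutions/site.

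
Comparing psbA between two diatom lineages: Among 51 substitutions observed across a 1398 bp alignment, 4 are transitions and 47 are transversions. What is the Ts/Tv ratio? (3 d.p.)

R = 4/47 = 0.085106… ≈ 0.085 (to 3 d.p.).

0.085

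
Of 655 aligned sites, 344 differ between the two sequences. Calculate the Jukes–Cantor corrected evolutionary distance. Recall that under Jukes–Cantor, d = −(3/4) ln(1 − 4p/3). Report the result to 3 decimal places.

p = 344/655 ≈ 0.525191.
d = −(3/4) ln(1 − 4p/3) = −0.75 ln(1 − 0.700255) = −0.75 ln(0.299745)
  = −0.75 × (-1.204823) = 0.903617 substitutions/site.

0.904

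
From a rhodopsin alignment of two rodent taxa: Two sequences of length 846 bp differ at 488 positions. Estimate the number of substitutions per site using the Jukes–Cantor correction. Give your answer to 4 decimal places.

1.0994

p = 488/846 ≈ 0.576832.
d = −(3/4) ln(1 − 4p/3) = −0.75 ln(1 − 0.769109) = −0.75 ln(0.230891)
  = −0.75 × (-1.465810) = 1.099358 substitutions/site.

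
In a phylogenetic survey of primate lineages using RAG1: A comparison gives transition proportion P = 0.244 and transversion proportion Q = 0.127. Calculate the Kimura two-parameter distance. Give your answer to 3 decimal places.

0.551

Under the Kimura two-parameter model, d = −½ ln(1 − 2P − Q) − ¼ ln(1 − 2Q).
1 − 2P − Q = 0.385, giving −½ ln(0.385) = 0.477256.
1 − 2Q = 0.746, giving −¼ ln(0.746) = 0.073257.
d = 0.477256 + 0.073257 = 0.550513.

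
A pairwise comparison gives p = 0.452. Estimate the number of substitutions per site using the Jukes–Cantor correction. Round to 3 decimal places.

d = −(3/4) ln(1 − 4p/3) = −0.75 ln(1 − 0.602667) = −0.75 ln(0.397333)
  = −0.75 × (-0.922981) = 0.692236 substitutions/site.

0.692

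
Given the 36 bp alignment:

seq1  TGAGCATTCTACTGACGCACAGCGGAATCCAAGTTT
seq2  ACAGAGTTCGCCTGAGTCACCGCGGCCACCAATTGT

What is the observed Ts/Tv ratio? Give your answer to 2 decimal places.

Transitions are A↔G and C↔T; transversions are all other mismatches.
Transitions: 1. Transversions: 13.
R = 1/13 = 0.076923… ≈ 0.08 (to 2 d.p.).

0.08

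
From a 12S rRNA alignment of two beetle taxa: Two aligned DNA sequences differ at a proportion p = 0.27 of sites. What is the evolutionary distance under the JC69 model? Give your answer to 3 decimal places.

0.335

d = −(3/4) ln(1 − 4p/3) = −0.75 ln(1 − 0.36) = −0.75 ln(0.64)
  = −0.75 × (-0.446287) = 0.334715 substitutions/site.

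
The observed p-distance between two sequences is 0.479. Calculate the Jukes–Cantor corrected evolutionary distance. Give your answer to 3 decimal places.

0.763

d = −(3/4) ln(1 − 4p/3) = −0.75 ln(1 − 0.638667) = −0.75 ln(0.361333)
  = −0.75 × (-1.017955) = 0.763466 substitutions/site.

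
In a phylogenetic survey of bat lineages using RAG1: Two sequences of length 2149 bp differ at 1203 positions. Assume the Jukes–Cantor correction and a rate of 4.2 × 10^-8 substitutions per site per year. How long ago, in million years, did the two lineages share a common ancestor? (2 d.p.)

p = 1203/2149 ≈ 0.559795.
d = −(3/4) ln(1 − 4p/3) = −0.75 ln(1 − 0.746393) = −0.75 ln(0.253607)
  = −0.75 × (-1.371969) = 1.028977 substitutions/site.
Under a molecular clock d = 2μt, so t = d/(2μ) = 1.028977 / (2 × 4.2 × 10^-8) = 12.25 million years.

12.25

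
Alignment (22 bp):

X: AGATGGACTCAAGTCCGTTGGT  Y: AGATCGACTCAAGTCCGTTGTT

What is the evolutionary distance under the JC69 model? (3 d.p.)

The sequences differ at 2 of 22 sites (5, 21), so p = 2/22 ≈ 0.090909.
d = −(3/4) ln(1 − 4p/3) = −0.75 ln(1 − 0.121212) = −0.75 ln(0.878788)
  = −0.75 × (-0.129212) = 0.096909 substitutions/site.

0.097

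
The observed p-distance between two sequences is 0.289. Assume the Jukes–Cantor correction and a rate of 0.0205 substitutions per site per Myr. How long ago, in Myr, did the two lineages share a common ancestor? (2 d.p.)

8.90

d = −(3/4) ln(1 − 4p/3) = −0.75 ln(1 − 0.385333) = −0.75 ln(0.614667)
  = −0.75 × (-0.486675) = 0.365006 substitutions/site.
Under a molecular clock d = 2μt, so t = d/(2μ) = 0.365006 / (2 × 0.0205) = 8.90 Myr.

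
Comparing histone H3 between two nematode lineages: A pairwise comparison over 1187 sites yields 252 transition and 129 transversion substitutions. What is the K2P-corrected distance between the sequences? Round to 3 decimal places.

P = 252/1187 ≈ 0.2123 and Q = 129/1187 ≈ 0.108677.
Under the Kimura two-parameter model, d = −½ ln(1 − 2P − Q) − ¼ ln(1 − 2Q).
1 − 2P − Q = 0.466723, giving −½ ln(0.466723) = 0.381010.
1 − 2Q = 0.782646, giving −¼ ln(0.782646) = 0.061269.
d = 0.381010 + 0.061269 = 0.442279.

0.442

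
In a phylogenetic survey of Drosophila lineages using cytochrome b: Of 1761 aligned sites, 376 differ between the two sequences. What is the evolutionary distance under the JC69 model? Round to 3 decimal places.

0.251

p = 376/1761 ≈ 0.213515.
d = −(3/4) ln(1 − 4p/3) = −0.75 ln(1 − 0.284687) = −0.75 ln(0.715313)
  = −0.75 × (-0.335035) = 0.251276 substitutions/site.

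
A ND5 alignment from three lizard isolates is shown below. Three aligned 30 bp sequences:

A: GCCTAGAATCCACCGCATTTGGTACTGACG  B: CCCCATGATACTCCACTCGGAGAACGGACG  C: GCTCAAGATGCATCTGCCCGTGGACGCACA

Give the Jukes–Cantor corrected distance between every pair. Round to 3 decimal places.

d(A,B) = 0.730, d(A,C) = 1.057, d(B,C) = 0.730

A–B: 14/30 sites differ → p ≈ 0.466667, d = −0.75 ln(1 − 0.622223) = 0.730088 ≈ 0.730.
A–C: 17/30 sites differ → p ≈ 0.566667, d = −0.75 ln(1 − 0.755556) = 1.056577 ≈ 1.057.
B–C: 14/30 sites differ → p ≈ 0.466667, d = −0.75 ln(1 − 0.622223) = 0.730088 ≈ 0.730.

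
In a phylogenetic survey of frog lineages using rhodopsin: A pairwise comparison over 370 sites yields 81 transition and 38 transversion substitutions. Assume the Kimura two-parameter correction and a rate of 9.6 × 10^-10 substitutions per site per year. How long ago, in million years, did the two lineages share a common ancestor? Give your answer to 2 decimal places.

P = 81/370 ≈ 0.218919 and Q = 38/370 ≈ 0.102703.
Under the Kimura two-parameter model, d = −½ ln(1 − 2P − Q) − ¼ ln(1 − 2Q).
1 − 2P − Q = 0.459459, giving −½ ln(0.459459) = 0.388853.
1 − 2Q = 0.794594, giving −¼ ln(0.794594) = 0.057481.
d = 0.388853 + 0.057481 = 0.446334.
Under a molecular clock d = 2μt, so t = d/(2μ) = 0.446334 / (2 × 9.6 × 10^-10) = 232.47 million years.

232.47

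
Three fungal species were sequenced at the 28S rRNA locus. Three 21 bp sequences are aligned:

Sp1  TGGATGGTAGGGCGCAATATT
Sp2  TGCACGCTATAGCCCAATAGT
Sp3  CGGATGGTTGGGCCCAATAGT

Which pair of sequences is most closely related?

Sp1 and Sp3

Sp1–Sp2: 7/21 differ, p = 0.333, d = 0.441.
Sp1–Sp3: 4/21 differ, p = 0.190, d = 0.220.
Sp2–Sp3: 7/21 differ, p = 0.333, d = 0.441.
The smallest distance is between Sp1 and Sp3.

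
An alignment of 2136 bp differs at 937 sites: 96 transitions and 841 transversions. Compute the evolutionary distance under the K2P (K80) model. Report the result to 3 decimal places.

P = 96/2136 ≈ 0.044944 and Q = 841/2136 ≈ 0.393727.
Under the Kimura two-parameter model, d = −½ ln(1 − 2P − Q) − ¼ ln(1 − 2Q).
1 − 2P − Q = 0.516385, giving −½ ln(0.516385) = 0.330451.
1 − 2Q = 0.212546, giving −¼ ln(0.212546) = 0.387149.
d = 0.330451 + 0.387149 = 0.717600.

0.718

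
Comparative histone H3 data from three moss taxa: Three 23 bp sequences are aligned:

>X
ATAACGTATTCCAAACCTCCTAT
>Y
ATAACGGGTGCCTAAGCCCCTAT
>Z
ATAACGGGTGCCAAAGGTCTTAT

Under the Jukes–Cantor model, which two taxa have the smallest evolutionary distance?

X–Y: 6/23 differ, p = 0.261, d = 0.321.
X–Z: 6/23 differ, p = 0.261, d = 0.321.
Y–Z: 4/23 differ, p = 0.174, d = 0.198.
The smallest distance is between Y and Z.

Y and Z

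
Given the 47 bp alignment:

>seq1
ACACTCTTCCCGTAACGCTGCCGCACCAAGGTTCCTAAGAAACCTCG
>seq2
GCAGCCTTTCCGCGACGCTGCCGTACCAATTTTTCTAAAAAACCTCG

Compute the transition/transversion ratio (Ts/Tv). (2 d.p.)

2.67

Transitions are A↔G and C↔T; transversions are all other mismatches.
Transitions: 8. Transversions: 3.
R = 8/3 = 2.666666… ≈ 2.67 (to 2 d.p.).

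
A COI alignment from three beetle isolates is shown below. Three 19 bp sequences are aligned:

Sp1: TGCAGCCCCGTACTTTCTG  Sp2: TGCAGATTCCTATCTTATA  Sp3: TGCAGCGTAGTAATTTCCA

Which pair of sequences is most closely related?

Sp1–Sp2: 8/19 differ, p = 0.421, d = 0.618.
Sp1–Sp3: 6/19 differ, p = 0.316, d = 0.410.
Sp2–Sp3: 8/19 differ, p = 0.421, d = 0.618.
The smallest distance is between Sp1 and Sp3.

Sp1 and Sp3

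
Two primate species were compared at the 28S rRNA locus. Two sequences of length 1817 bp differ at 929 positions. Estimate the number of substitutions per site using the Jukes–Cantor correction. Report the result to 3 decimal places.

p = 929/1817 ≈ 0.511282.
d = −(3/4) ln(1 − 4p/3) = −0.75 ln(1 − 0.681709) = −0.75 ln(0.318291)
  = −0.75 × (-1.144789) = 0.858592 substitutions/site.

0.859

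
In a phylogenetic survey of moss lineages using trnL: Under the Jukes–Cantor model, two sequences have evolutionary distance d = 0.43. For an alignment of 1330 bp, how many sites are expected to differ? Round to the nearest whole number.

Invert JC69: p = (3/4)(1 − e^(−4d/3)) = 0.75 × (1 − e^(-0.573333)) = 0.75 × (1 − 0.563644) = 0.327267.
Expected differing sites = pL ≈ 0.327267 × 1330 = 435.26511 ≈ 435.

435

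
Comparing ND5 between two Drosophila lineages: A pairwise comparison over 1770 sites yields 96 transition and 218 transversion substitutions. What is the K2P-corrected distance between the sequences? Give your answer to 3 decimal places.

0.202

P = 96/1770 ≈ 0.054237 and Q = 218/1770 ≈ 0.123164.
Under the Kimura two-parameter model, d = −½ ln(1 − 2P − Q) − ¼ ln(1 − 2Q).
1 − 2P − Q = 0.768362, giving −½ ln(0.768362) = 0.131747.
1 − 2Q = 0.753672, giving −¼ ln(0.753672) = 0.070700.
d = 0.131747 + 0.070700 = 0.202447.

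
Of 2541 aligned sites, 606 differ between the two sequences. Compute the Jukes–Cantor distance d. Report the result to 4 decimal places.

0.2870

p = 606/2541 ≈ 0.238489.
d = −(3/4) ln(1 − 4p/3) = −0.75 ln(1 − 0.317985) = −0.75 ln(0.682015)
  = −0.75 × (-0.382704) = 0.287028 substitutions/site.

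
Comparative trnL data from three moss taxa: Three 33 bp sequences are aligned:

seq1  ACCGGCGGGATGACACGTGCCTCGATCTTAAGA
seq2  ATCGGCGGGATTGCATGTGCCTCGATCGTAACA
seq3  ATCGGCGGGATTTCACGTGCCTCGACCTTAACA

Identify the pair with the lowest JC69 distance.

seq2 and seq3

seq1–seq2: 6/33 differ, p = 0.182, d = 0.208.
seq1–seq3: 5/33 differ, p = 0.152, d = 0.169.
seq2–seq3: 4/33 differ, p = 0.121, d = 0.132.
The smallest distance is between seq2 and seq3.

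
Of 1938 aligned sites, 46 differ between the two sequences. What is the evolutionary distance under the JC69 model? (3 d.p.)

0.024

p = 46/1938 ≈ 0.023736.
d = −(3/4) ln(1 − 4p/3) = −0.75 ln(1 − 0.031648) = −0.75 ln(0.968352)
  = −0.75 × (-0.032160) = 0.024120 substitutions/site.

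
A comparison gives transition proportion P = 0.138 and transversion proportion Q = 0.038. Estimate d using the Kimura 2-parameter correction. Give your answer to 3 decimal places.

0.208

Under the Kimura two-parameter model, d = −½ ln(1 − 2P − Q) − ¼ ln(1 − 2Q).
1 − 2P − Q = 0.686, giving −½ ln(0.686) = 0.188439.
1 − 2Q = 0.924, giving −¼ ln(0.924) = 0.019761.
d = 0.188439 + 0.019761 = 0.208200.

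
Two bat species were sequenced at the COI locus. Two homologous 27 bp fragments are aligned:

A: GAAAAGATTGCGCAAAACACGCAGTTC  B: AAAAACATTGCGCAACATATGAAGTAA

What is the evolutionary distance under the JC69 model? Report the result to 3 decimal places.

The sequences differ at 8 of 27 sites (1, 6, 16, 18, 20, 22, 26, 27), so p = 8/27 ≈ 0.296296.
d = −(3/4) ln(1 − 4p/3) = −0.75 ln(1 − 0.395061) = −0.75 ln(0.604939)
  = −0.75 × (-0.502628) = 0.376971 substitutions/site.

0.377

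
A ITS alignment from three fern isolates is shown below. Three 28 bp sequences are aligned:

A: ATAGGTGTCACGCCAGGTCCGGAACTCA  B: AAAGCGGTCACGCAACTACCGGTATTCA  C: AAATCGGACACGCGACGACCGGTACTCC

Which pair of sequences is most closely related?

A–B: 9/28 differ, p = 0.321, d = 0.420.
A–C: 10/28 differ, p = 0.357, d = 0.485.
B–C: 6/28 differ, p = 0.214, d = 0.252.
The smallest distance is between B and C.

B and C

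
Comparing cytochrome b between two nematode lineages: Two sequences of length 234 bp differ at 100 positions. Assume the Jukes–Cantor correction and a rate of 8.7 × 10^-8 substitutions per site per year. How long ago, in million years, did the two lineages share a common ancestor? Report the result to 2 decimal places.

p = 100/234 ≈ 0.42735.
d = −(3/4) ln(1 − 4p/3) = −0.75 ln(1 − 0.5698) = −0.75 ln(0.4302)
  = −0.75 × (-0.843505) = 0.632629 substitutions/site.
Under a molecular clock d = 2μt, so t = d/(2μ) = 0.632629 / (2 × 8.7 × 10^-8) = 3.64 million years.

3.64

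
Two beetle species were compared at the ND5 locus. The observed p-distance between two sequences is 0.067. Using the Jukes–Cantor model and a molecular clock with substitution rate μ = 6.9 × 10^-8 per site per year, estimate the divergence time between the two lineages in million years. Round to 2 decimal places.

0.51

d = −(3/4) ln(1 − 4p/3) = −0.75 ln(1 − 0.089333) = −0.75 ln(0.910667)
  = −0.75 × (-0.093578) = 0.070184 substitutions/site.
Under a molecular clock d = 2μt, so t = d/(2μ) = 0.070184 / (2 × 6.9 × 10^-8) = 0.51 million years.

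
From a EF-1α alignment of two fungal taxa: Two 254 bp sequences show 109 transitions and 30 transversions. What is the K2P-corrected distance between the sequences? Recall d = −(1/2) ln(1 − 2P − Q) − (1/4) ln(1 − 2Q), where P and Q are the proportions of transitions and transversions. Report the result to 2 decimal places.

P = 109/254 ≈ 0.429134 and Q = 30/254 ≈ 0.11811.
Under the Kimura two-parameter model, d = −½ ln(1 − 2P − Q) − ¼ ln(1 − 2Q).
1 − 2P − Q = 0.023622, giving −½ ln(0.023622) = 1.872788.
1 − 2Q = 0.76378, giving −¼ ln(0.76378) = 0.067369.
d = 1.872788 + 0.067369 = 1.940157.

1.94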